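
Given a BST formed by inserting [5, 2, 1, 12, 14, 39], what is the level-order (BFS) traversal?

Tree insertion order: [5, 2, 1, 12, 14, 39]
Tree (level-order array): [5, 2, 12, 1, None, None, 14, None, None, None, 39]
BFS from the root, enqueuing left then right child of each popped node:
  queue [5] -> pop 5, enqueue [2, 12], visited so far: [5]
  queue [2, 12] -> pop 2, enqueue [1], visited so far: [5, 2]
  queue [12, 1] -> pop 12, enqueue [14], visited so far: [5, 2, 12]
  queue [1, 14] -> pop 1, enqueue [none], visited so far: [5, 2, 12, 1]
  queue [14] -> pop 14, enqueue [39], visited so far: [5, 2, 12, 1, 14]
  queue [39] -> pop 39, enqueue [none], visited so far: [5, 2, 12, 1, 14, 39]
Result: [5, 2, 12, 1, 14, 39]


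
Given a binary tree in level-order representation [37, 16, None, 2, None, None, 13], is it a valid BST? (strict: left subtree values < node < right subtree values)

Level-order array: [37, 16, None, 2, None, None, 13]
Validate using subtree bounds (lo, hi): at each node, require lo < value < hi,
then recurse left with hi=value and right with lo=value.
Preorder trace (stopping at first violation):
  at node 37 with bounds (-inf, +inf): OK
  at node 16 with bounds (-inf, 37): OK
  at node 2 with bounds (-inf, 16): OK
  at node 13 with bounds (2, 16): OK
No violation found at any node.
Result: Valid BST


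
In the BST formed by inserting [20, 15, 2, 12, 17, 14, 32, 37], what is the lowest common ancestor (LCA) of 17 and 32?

Tree insertion order: [20, 15, 2, 12, 17, 14, 32, 37]
Tree (level-order array): [20, 15, 32, 2, 17, None, 37, None, 12, None, None, None, None, None, 14]
In a BST, the LCA of p=17, q=32 is the first node v on the
root-to-leaf path with p <= v <= q (go left if both < v, right if both > v).
Walk from root:
  at 20: 17 <= 20 <= 32, this is the LCA
LCA = 20


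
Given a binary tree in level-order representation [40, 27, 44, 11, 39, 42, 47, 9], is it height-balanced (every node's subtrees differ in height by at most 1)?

Tree (level-order array): [40, 27, 44, 11, 39, 42, 47, 9]
Definition: a tree is height-balanced if, at every node, |h(left) - h(right)| <= 1 (empty subtree has height -1).
Bottom-up per-node check:
  node 9: h_left=-1, h_right=-1, diff=0 [OK], height=0
  node 11: h_left=0, h_right=-1, diff=1 [OK], height=1
  node 39: h_left=-1, h_right=-1, diff=0 [OK], height=0
  node 27: h_left=1, h_right=0, diff=1 [OK], height=2
  node 42: h_left=-1, h_right=-1, diff=0 [OK], height=0
  node 47: h_left=-1, h_right=-1, diff=0 [OK], height=0
  node 44: h_left=0, h_right=0, diff=0 [OK], height=1
  node 40: h_left=2, h_right=1, diff=1 [OK], height=3
All nodes satisfy the balance condition.
Result: Balanced


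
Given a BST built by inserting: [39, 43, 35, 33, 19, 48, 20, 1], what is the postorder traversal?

Tree insertion order: [39, 43, 35, 33, 19, 48, 20, 1]
Tree (level-order array): [39, 35, 43, 33, None, None, 48, 19, None, None, None, 1, 20]
Postorder traversal: [1, 20, 19, 33, 35, 48, 43, 39]


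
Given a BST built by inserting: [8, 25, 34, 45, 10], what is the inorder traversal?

Tree insertion order: [8, 25, 34, 45, 10]
Tree (level-order array): [8, None, 25, 10, 34, None, None, None, 45]
Inorder traversal: [8, 10, 25, 34, 45]


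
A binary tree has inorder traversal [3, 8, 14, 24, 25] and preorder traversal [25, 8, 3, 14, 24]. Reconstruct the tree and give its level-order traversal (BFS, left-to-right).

Inorder:  [3, 8, 14, 24, 25]
Preorder: [25, 8, 3, 14, 24]
Algorithm: preorder visits root first, so consume preorder in order;
for each root, split the current inorder slice at that value into
left-subtree inorder and right-subtree inorder, then recurse.
Recursive splits:
  root=25; inorder splits into left=[3, 8, 14, 24], right=[]
  root=8; inorder splits into left=[3], right=[14, 24]
  root=3; inorder splits into left=[], right=[]
  root=14; inorder splits into left=[], right=[24]
  root=24; inorder splits into left=[], right=[]
Reconstructed level-order: [25, 8, 3, 14, 24]


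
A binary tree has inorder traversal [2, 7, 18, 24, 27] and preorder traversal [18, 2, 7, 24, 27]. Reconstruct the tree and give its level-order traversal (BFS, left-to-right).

Inorder:  [2, 7, 18, 24, 27]
Preorder: [18, 2, 7, 24, 27]
Algorithm: preorder visits root first, so consume preorder in order;
for each root, split the current inorder slice at that value into
left-subtree inorder and right-subtree inorder, then recurse.
Recursive splits:
  root=18; inorder splits into left=[2, 7], right=[24, 27]
  root=2; inorder splits into left=[], right=[7]
  root=7; inorder splits into left=[], right=[]
  root=24; inorder splits into left=[], right=[27]
  root=27; inorder splits into left=[], right=[]
Reconstructed level-order: [18, 2, 24, 7, 27]


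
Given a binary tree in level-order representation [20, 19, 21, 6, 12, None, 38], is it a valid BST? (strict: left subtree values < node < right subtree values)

Level-order array: [20, 19, 21, 6, 12, None, 38]
Validate using subtree bounds (lo, hi): at each node, require lo < value < hi,
then recurse left with hi=value and right with lo=value.
Preorder trace (stopping at first violation):
  at node 20 with bounds (-inf, +inf): OK
  at node 19 with bounds (-inf, 20): OK
  at node 6 with bounds (-inf, 19): OK
  at node 12 with bounds (19, 20): VIOLATION
Node 12 violates its bound: not (19 < 12 < 20).
Result: Not a valid BST


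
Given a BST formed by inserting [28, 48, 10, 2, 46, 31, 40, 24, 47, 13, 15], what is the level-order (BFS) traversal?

Tree insertion order: [28, 48, 10, 2, 46, 31, 40, 24, 47, 13, 15]
Tree (level-order array): [28, 10, 48, 2, 24, 46, None, None, None, 13, None, 31, 47, None, 15, None, 40]
BFS from the root, enqueuing left then right child of each popped node:
  queue [28] -> pop 28, enqueue [10, 48], visited so far: [28]
  queue [10, 48] -> pop 10, enqueue [2, 24], visited so far: [28, 10]
  queue [48, 2, 24] -> pop 48, enqueue [46], visited so far: [28, 10, 48]
  queue [2, 24, 46] -> pop 2, enqueue [none], visited so far: [28, 10, 48, 2]
  queue [24, 46] -> pop 24, enqueue [13], visited so far: [28, 10, 48, 2, 24]
  queue [46, 13] -> pop 46, enqueue [31, 47], visited so far: [28, 10, 48, 2, 24, 46]
  queue [13, 31, 47] -> pop 13, enqueue [15], visited so far: [28, 10, 48, 2, 24, 46, 13]
  queue [31, 47, 15] -> pop 31, enqueue [40], visited so far: [28, 10, 48, 2, 24, 46, 13, 31]
  queue [47, 15, 40] -> pop 47, enqueue [none], visited so far: [28, 10, 48, 2, 24, 46, 13, 31, 47]
  queue [15, 40] -> pop 15, enqueue [none], visited so far: [28, 10, 48, 2, 24, 46, 13, 31, 47, 15]
  queue [40] -> pop 40, enqueue [none], visited so far: [28, 10, 48, 2, 24, 46, 13, 31, 47, 15, 40]
Result: [28, 10, 48, 2, 24, 46, 13, 31, 47, 15, 40]


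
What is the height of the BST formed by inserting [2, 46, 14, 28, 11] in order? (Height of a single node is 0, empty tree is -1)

Insertion order: [2, 46, 14, 28, 11]
Tree (level-order array): [2, None, 46, 14, None, 11, 28]
Compute height bottom-up (empty subtree = -1):
  height(11) = 1 + max(-1, -1) = 0
  height(28) = 1 + max(-1, -1) = 0
  height(14) = 1 + max(0, 0) = 1
  height(46) = 1 + max(1, -1) = 2
  height(2) = 1 + max(-1, 2) = 3
Height = 3


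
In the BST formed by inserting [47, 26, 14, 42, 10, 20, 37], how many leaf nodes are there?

Tree built from: [47, 26, 14, 42, 10, 20, 37]
Tree (level-order array): [47, 26, None, 14, 42, 10, 20, 37]
Rule: A leaf has 0 children.
Per-node child counts:
  node 47: 1 child(ren)
  node 26: 2 child(ren)
  node 14: 2 child(ren)
  node 10: 0 child(ren)
  node 20: 0 child(ren)
  node 42: 1 child(ren)
  node 37: 0 child(ren)
Matching nodes: [10, 20, 37]
Count of leaf nodes: 3


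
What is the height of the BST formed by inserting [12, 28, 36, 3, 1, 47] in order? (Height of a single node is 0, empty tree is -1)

Insertion order: [12, 28, 36, 3, 1, 47]
Tree (level-order array): [12, 3, 28, 1, None, None, 36, None, None, None, 47]
Compute height bottom-up (empty subtree = -1):
  height(1) = 1 + max(-1, -1) = 0
  height(3) = 1 + max(0, -1) = 1
  height(47) = 1 + max(-1, -1) = 0
  height(36) = 1 + max(-1, 0) = 1
  height(28) = 1 + max(-1, 1) = 2
  height(12) = 1 + max(1, 2) = 3
Height = 3


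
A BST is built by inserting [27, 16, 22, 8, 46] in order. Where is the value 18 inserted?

Starting tree (level order): [27, 16, 46, 8, 22]
Insertion path: 27 -> 16 -> 22
Result: insert 18 as left child of 22
Final tree (level order): [27, 16, 46, 8, 22, None, None, None, None, 18]


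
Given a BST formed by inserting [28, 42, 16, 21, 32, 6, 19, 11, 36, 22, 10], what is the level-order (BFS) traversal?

Tree insertion order: [28, 42, 16, 21, 32, 6, 19, 11, 36, 22, 10]
Tree (level-order array): [28, 16, 42, 6, 21, 32, None, None, 11, 19, 22, None, 36, 10]
BFS from the root, enqueuing left then right child of each popped node:
  queue [28] -> pop 28, enqueue [16, 42], visited so far: [28]
  queue [16, 42] -> pop 16, enqueue [6, 21], visited so far: [28, 16]
  queue [42, 6, 21] -> pop 42, enqueue [32], visited so far: [28, 16, 42]
  queue [6, 21, 32] -> pop 6, enqueue [11], visited so far: [28, 16, 42, 6]
  queue [21, 32, 11] -> pop 21, enqueue [19, 22], visited so far: [28, 16, 42, 6, 21]
  queue [32, 11, 19, 22] -> pop 32, enqueue [36], visited so far: [28, 16, 42, 6, 21, 32]
  queue [11, 19, 22, 36] -> pop 11, enqueue [10], visited so far: [28, 16, 42, 6, 21, 32, 11]
  queue [19, 22, 36, 10] -> pop 19, enqueue [none], visited so far: [28, 16, 42, 6, 21, 32, 11, 19]
  queue [22, 36, 10] -> pop 22, enqueue [none], visited so far: [28, 16, 42, 6, 21, 32, 11, 19, 22]
  queue [36, 10] -> pop 36, enqueue [none], visited so far: [28, 16, 42, 6, 21, 32, 11, 19, 22, 36]
  queue [10] -> pop 10, enqueue [none], visited so far: [28, 16, 42, 6, 21, 32, 11, 19, 22, 36, 10]
Result: [28, 16, 42, 6, 21, 32, 11, 19, 22, 36, 10]


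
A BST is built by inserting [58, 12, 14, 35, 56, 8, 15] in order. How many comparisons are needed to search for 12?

Search path for 12: 58 -> 12
Found: True
Comparisons: 2


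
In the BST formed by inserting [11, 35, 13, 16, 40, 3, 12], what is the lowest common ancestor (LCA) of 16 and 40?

Tree insertion order: [11, 35, 13, 16, 40, 3, 12]
Tree (level-order array): [11, 3, 35, None, None, 13, 40, 12, 16]
In a BST, the LCA of p=16, q=40 is the first node v on the
root-to-leaf path with p <= v <= q (go left if both < v, right if both > v).
Walk from root:
  at 11: both 16 and 40 > 11, go right
  at 35: 16 <= 35 <= 40, this is the LCA
LCA = 35


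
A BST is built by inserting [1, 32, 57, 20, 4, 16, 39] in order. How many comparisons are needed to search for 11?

Search path for 11: 1 -> 32 -> 20 -> 4 -> 16
Found: False
Comparisons: 5


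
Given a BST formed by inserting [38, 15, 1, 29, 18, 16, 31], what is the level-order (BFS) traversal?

Tree insertion order: [38, 15, 1, 29, 18, 16, 31]
Tree (level-order array): [38, 15, None, 1, 29, None, None, 18, 31, 16]
BFS from the root, enqueuing left then right child of each popped node:
  queue [38] -> pop 38, enqueue [15], visited so far: [38]
  queue [15] -> pop 15, enqueue [1, 29], visited so far: [38, 15]
  queue [1, 29] -> pop 1, enqueue [none], visited so far: [38, 15, 1]
  queue [29] -> pop 29, enqueue [18, 31], visited so far: [38, 15, 1, 29]
  queue [18, 31] -> pop 18, enqueue [16], visited so far: [38, 15, 1, 29, 18]
  queue [31, 16] -> pop 31, enqueue [none], visited so far: [38, 15, 1, 29, 18, 31]
  queue [16] -> pop 16, enqueue [none], visited so far: [38, 15, 1, 29, 18, 31, 16]
Result: [38, 15, 1, 29, 18, 31, 16]


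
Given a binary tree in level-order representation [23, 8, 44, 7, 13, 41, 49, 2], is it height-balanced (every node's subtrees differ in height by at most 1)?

Tree (level-order array): [23, 8, 44, 7, 13, 41, 49, 2]
Definition: a tree is height-balanced if, at every node, |h(left) - h(right)| <= 1 (empty subtree has height -1).
Bottom-up per-node check:
  node 2: h_left=-1, h_right=-1, diff=0 [OK], height=0
  node 7: h_left=0, h_right=-1, diff=1 [OK], height=1
  node 13: h_left=-1, h_right=-1, diff=0 [OK], height=0
  node 8: h_left=1, h_right=0, diff=1 [OK], height=2
  node 41: h_left=-1, h_right=-1, diff=0 [OK], height=0
  node 49: h_left=-1, h_right=-1, diff=0 [OK], height=0
  node 44: h_left=0, h_right=0, diff=0 [OK], height=1
  node 23: h_left=2, h_right=1, diff=1 [OK], height=3
All nodes satisfy the balance condition.
Result: Balanced


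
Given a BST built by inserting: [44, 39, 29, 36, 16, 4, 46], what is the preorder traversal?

Tree insertion order: [44, 39, 29, 36, 16, 4, 46]
Tree (level-order array): [44, 39, 46, 29, None, None, None, 16, 36, 4]
Preorder traversal: [44, 39, 29, 16, 4, 36, 46]


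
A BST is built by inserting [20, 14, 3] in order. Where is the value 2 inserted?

Starting tree (level order): [20, 14, None, 3]
Insertion path: 20 -> 14 -> 3
Result: insert 2 as left child of 3
Final tree (level order): [20, 14, None, 3, None, 2]


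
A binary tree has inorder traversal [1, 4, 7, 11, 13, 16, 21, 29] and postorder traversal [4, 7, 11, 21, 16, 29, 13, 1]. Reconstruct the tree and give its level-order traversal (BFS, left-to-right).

Inorder:   [1, 4, 7, 11, 13, 16, 21, 29]
Postorder: [4, 7, 11, 21, 16, 29, 13, 1]
Algorithm: postorder visits root last, so walk postorder right-to-left;
each value is the root of the current inorder slice — split it at that
value, recurse on the right subtree first, then the left.
Recursive splits:
  root=1; inorder splits into left=[], right=[4, 7, 11, 13, 16, 21, 29]
  root=13; inorder splits into left=[4, 7, 11], right=[16, 21, 29]
  root=29; inorder splits into left=[16, 21], right=[]
  root=16; inorder splits into left=[], right=[21]
  root=21; inorder splits into left=[], right=[]
  root=11; inorder splits into left=[4, 7], right=[]
  root=7; inorder splits into left=[4], right=[]
  root=4; inorder splits into left=[], right=[]
Reconstructed level-order: [1, 13, 11, 29, 7, 16, 4, 21]


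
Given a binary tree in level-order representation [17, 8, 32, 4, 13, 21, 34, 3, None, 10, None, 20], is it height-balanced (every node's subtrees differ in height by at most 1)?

Tree (level-order array): [17, 8, 32, 4, 13, 21, 34, 3, None, 10, None, 20]
Definition: a tree is height-balanced if, at every node, |h(left) - h(right)| <= 1 (empty subtree has height -1).
Bottom-up per-node check:
  node 3: h_left=-1, h_right=-1, diff=0 [OK], height=0
  node 4: h_left=0, h_right=-1, diff=1 [OK], height=1
  node 10: h_left=-1, h_right=-1, diff=0 [OK], height=0
  node 13: h_left=0, h_right=-1, diff=1 [OK], height=1
  node 8: h_left=1, h_right=1, diff=0 [OK], height=2
  node 20: h_left=-1, h_right=-1, diff=0 [OK], height=0
  node 21: h_left=0, h_right=-1, diff=1 [OK], height=1
  node 34: h_left=-1, h_right=-1, diff=0 [OK], height=0
  node 32: h_left=1, h_right=0, diff=1 [OK], height=2
  node 17: h_left=2, h_right=2, diff=0 [OK], height=3
All nodes satisfy the balance condition.
Result: Balanced


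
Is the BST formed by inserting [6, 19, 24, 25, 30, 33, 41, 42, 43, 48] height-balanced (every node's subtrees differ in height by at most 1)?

Tree (level-order array): [6, None, 19, None, 24, None, 25, None, 30, None, 33, None, 41, None, 42, None, 43, None, 48]
Definition: a tree is height-balanced if, at every node, |h(left) - h(right)| <= 1 (empty subtree has height -1).
Bottom-up per-node check:
  node 48: h_left=-1, h_right=-1, diff=0 [OK], height=0
  node 43: h_left=-1, h_right=0, diff=1 [OK], height=1
  node 42: h_left=-1, h_right=1, diff=2 [FAIL (|-1-1|=2 > 1)], height=2
  node 41: h_left=-1, h_right=2, diff=3 [FAIL (|-1-2|=3 > 1)], height=3
  node 33: h_left=-1, h_right=3, diff=4 [FAIL (|-1-3|=4 > 1)], height=4
  node 30: h_left=-1, h_right=4, diff=5 [FAIL (|-1-4|=5 > 1)], height=5
  node 25: h_left=-1, h_right=5, diff=6 [FAIL (|-1-5|=6 > 1)], height=6
  node 24: h_left=-1, h_right=6, diff=7 [FAIL (|-1-6|=7 > 1)], height=7
  node 19: h_left=-1, h_right=7, diff=8 [FAIL (|-1-7|=8 > 1)], height=8
  node 6: h_left=-1, h_right=8, diff=9 [FAIL (|-1-8|=9 > 1)], height=9
Node 42 violates the condition: |-1 - 1| = 2 > 1.
Result: Not balanced


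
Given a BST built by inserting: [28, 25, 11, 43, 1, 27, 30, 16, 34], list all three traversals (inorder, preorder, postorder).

Tree insertion order: [28, 25, 11, 43, 1, 27, 30, 16, 34]
Tree (level-order array): [28, 25, 43, 11, 27, 30, None, 1, 16, None, None, None, 34]
Inorder (L, root, R): [1, 11, 16, 25, 27, 28, 30, 34, 43]
Preorder (root, L, R): [28, 25, 11, 1, 16, 27, 43, 30, 34]
Postorder (L, R, root): [1, 16, 11, 27, 25, 34, 30, 43, 28]


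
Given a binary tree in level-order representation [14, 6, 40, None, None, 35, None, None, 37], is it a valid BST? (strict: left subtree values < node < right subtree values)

Level-order array: [14, 6, 40, None, None, 35, None, None, 37]
Validate using subtree bounds (lo, hi): at each node, require lo < value < hi,
then recurse left with hi=value and right with lo=value.
Preorder trace (stopping at first violation):
  at node 14 with bounds (-inf, +inf): OK
  at node 6 with bounds (-inf, 14): OK
  at node 40 with bounds (14, +inf): OK
  at node 35 with bounds (14, 40): OK
  at node 37 with bounds (35, 40): OK
No violation found at any node.
Result: Valid BST


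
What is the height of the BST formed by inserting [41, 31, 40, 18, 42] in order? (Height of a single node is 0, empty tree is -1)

Insertion order: [41, 31, 40, 18, 42]
Tree (level-order array): [41, 31, 42, 18, 40]
Compute height bottom-up (empty subtree = -1):
  height(18) = 1 + max(-1, -1) = 0
  height(40) = 1 + max(-1, -1) = 0
  height(31) = 1 + max(0, 0) = 1
  height(42) = 1 + max(-1, -1) = 0
  height(41) = 1 + max(1, 0) = 2
Height = 2


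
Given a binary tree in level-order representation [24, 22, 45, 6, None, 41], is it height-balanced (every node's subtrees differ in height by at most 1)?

Tree (level-order array): [24, 22, 45, 6, None, 41]
Definition: a tree is height-balanced if, at every node, |h(left) - h(right)| <= 1 (empty subtree has height -1).
Bottom-up per-node check:
  node 6: h_left=-1, h_right=-1, diff=0 [OK], height=0
  node 22: h_left=0, h_right=-1, diff=1 [OK], height=1
  node 41: h_left=-1, h_right=-1, diff=0 [OK], height=0
  node 45: h_left=0, h_right=-1, diff=1 [OK], height=1
  node 24: h_left=1, h_right=1, diff=0 [OK], height=2
All nodes satisfy the balance condition.
Result: Balanced


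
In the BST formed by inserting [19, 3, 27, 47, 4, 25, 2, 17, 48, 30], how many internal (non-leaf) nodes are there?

Tree built from: [19, 3, 27, 47, 4, 25, 2, 17, 48, 30]
Tree (level-order array): [19, 3, 27, 2, 4, 25, 47, None, None, None, 17, None, None, 30, 48]
Rule: An internal node has at least one child.
Per-node child counts:
  node 19: 2 child(ren)
  node 3: 2 child(ren)
  node 2: 0 child(ren)
  node 4: 1 child(ren)
  node 17: 0 child(ren)
  node 27: 2 child(ren)
  node 25: 0 child(ren)
  node 47: 2 child(ren)
  node 30: 0 child(ren)
  node 48: 0 child(ren)
Matching nodes: [19, 3, 4, 27, 47]
Count of internal (non-leaf) nodes: 5


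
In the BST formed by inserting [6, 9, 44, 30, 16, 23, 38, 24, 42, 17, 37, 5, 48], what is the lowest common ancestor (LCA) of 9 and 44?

Tree insertion order: [6, 9, 44, 30, 16, 23, 38, 24, 42, 17, 37, 5, 48]
Tree (level-order array): [6, 5, 9, None, None, None, 44, 30, 48, 16, 38, None, None, None, 23, 37, 42, 17, 24]
In a BST, the LCA of p=9, q=44 is the first node v on the
root-to-leaf path with p <= v <= q (go left if both < v, right if both > v).
Walk from root:
  at 6: both 9 and 44 > 6, go right
  at 9: 9 <= 9 <= 44, this is the LCA
LCA = 9


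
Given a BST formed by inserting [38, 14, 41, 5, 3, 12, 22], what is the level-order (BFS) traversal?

Tree insertion order: [38, 14, 41, 5, 3, 12, 22]
Tree (level-order array): [38, 14, 41, 5, 22, None, None, 3, 12]
BFS from the root, enqueuing left then right child of each popped node:
  queue [38] -> pop 38, enqueue [14, 41], visited so far: [38]
  queue [14, 41] -> pop 14, enqueue [5, 22], visited so far: [38, 14]
  queue [41, 5, 22] -> pop 41, enqueue [none], visited so far: [38, 14, 41]
  queue [5, 22] -> pop 5, enqueue [3, 12], visited so far: [38, 14, 41, 5]
  queue [22, 3, 12] -> pop 22, enqueue [none], visited so far: [38, 14, 41, 5, 22]
  queue [3, 12] -> pop 3, enqueue [none], visited so far: [38, 14, 41, 5, 22, 3]
  queue [12] -> pop 12, enqueue [none], visited so far: [38, 14, 41, 5, 22, 3, 12]
Result: [38, 14, 41, 5, 22, 3, 12]


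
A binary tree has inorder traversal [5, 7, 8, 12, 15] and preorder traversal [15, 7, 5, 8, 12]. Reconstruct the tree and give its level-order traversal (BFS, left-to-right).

Inorder:  [5, 7, 8, 12, 15]
Preorder: [15, 7, 5, 8, 12]
Algorithm: preorder visits root first, so consume preorder in order;
for each root, split the current inorder slice at that value into
left-subtree inorder and right-subtree inorder, then recurse.
Recursive splits:
  root=15; inorder splits into left=[5, 7, 8, 12], right=[]
  root=7; inorder splits into left=[5], right=[8, 12]
  root=5; inorder splits into left=[], right=[]
  root=8; inorder splits into left=[], right=[12]
  root=12; inorder splits into left=[], right=[]
Reconstructed level-order: [15, 7, 5, 8, 12]


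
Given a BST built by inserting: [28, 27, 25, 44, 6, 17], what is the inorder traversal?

Tree insertion order: [28, 27, 25, 44, 6, 17]
Tree (level-order array): [28, 27, 44, 25, None, None, None, 6, None, None, 17]
Inorder traversal: [6, 17, 25, 27, 28, 44]


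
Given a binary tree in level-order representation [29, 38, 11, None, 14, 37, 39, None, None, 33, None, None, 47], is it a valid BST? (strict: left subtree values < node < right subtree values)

Level-order array: [29, 38, 11, None, 14, 37, 39, None, None, 33, None, None, 47]
Validate using subtree bounds (lo, hi): at each node, require lo < value < hi,
then recurse left with hi=value and right with lo=value.
Preorder trace (stopping at first violation):
  at node 29 with bounds (-inf, +inf): OK
  at node 38 with bounds (-inf, 29): VIOLATION
Node 38 violates its bound: not (-inf < 38 < 29).
Result: Not a valid BST


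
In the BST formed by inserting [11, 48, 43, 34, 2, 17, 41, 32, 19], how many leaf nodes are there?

Tree built from: [11, 48, 43, 34, 2, 17, 41, 32, 19]
Tree (level-order array): [11, 2, 48, None, None, 43, None, 34, None, 17, 41, None, 32, None, None, 19]
Rule: A leaf has 0 children.
Per-node child counts:
  node 11: 2 child(ren)
  node 2: 0 child(ren)
  node 48: 1 child(ren)
  node 43: 1 child(ren)
  node 34: 2 child(ren)
  node 17: 1 child(ren)
  node 32: 1 child(ren)
  node 19: 0 child(ren)
  node 41: 0 child(ren)
Matching nodes: [2, 19, 41]
Count of leaf nodes: 3


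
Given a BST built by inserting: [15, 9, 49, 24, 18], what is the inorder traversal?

Tree insertion order: [15, 9, 49, 24, 18]
Tree (level-order array): [15, 9, 49, None, None, 24, None, 18]
Inorder traversal: [9, 15, 18, 24, 49]


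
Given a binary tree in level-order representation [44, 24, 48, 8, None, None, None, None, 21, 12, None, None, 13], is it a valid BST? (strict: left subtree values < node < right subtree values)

Level-order array: [44, 24, 48, 8, None, None, None, None, 21, 12, None, None, 13]
Validate using subtree bounds (lo, hi): at each node, require lo < value < hi,
then recurse left with hi=value and right with lo=value.
Preorder trace (stopping at first violation):
  at node 44 with bounds (-inf, +inf): OK
  at node 24 with bounds (-inf, 44): OK
  at node 8 with bounds (-inf, 24): OK
  at node 21 with bounds (8, 24): OK
  at node 12 with bounds (8, 21): OK
  at node 13 with bounds (12, 21): OK
  at node 48 with bounds (44, +inf): OK
No violation found at any node.
Result: Valid BST


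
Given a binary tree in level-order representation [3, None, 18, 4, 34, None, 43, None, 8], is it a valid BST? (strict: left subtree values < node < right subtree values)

Level-order array: [3, None, 18, 4, 34, None, 43, None, 8]
Validate using subtree bounds (lo, hi): at each node, require lo < value < hi,
then recurse left with hi=value and right with lo=value.
Preorder trace (stopping at first violation):
  at node 3 with bounds (-inf, +inf): OK
  at node 18 with bounds (3, +inf): OK
  at node 4 with bounds (3, 18): OK
  at node 43 with bounds (4, 18): VIOLATION
Node 43 violates its bound: not (4 < 43 < 18).
Result: Not a valid BST


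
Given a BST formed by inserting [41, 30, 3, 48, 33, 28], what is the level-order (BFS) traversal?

Tree insertion order: [41, 30, 3, 48, 33, 28]
Tree (level-order array): [41, 30, 48, 3, 33, None, None, None, 28]
BFS from the root, enqueuing left then right child of each popped node:
  queue [41] -> pop 41, enqueue [30, 48], visited so far: [41]
  queue [30, 48] -> pop 30, enqueue [3, 33], visited so far: [41, 30]
  queue [48, 3, 33] -> pop 48, enqueue [none], visited so far: [41, 30, 48]
  queue [3, 33] -> pop 3, enqueue [28], visited so far: [41, 30, 48, 3]
  queue [33, 28] -> pop 33, enqueue [none], visited so far: [41, 30, 48, 3, 33]
  queue [28] -> pop 28, enqueue [none], visited so far: [41, 30, 48, 3, 33, 28]
Result: [41, 30, 48, 3, 33, 28]


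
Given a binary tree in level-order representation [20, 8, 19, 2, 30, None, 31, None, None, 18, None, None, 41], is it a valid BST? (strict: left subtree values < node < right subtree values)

Level-order array: [20, 8, 19, 2, 30, None, 31, None, None, 18, None, None, 41]
Validate using subtree bounds (lo, hi): at each node, require lo < value < hi,
then recurse left with hi=value and right with lo=value.
Preorder trace (stopping at first violation):
  at node 20 with bounds (-inf, +inf): OK
  at node 8 with bounds (-inf, 20): OK
  at node 2 with bounds (-inf, 8): OK
  at node 30 with bounds (8, 20): VIOLATION
Node 30 violates its bound: not (8 < 30 < 20).
Result: Not a valid BST


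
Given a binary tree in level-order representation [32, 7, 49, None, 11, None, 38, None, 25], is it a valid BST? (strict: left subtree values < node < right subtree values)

Level-order array: [32, 7, 49, None, 11, None, 38, None, 25]
Validate using subtree bounds (lo, hi): at each node, require lo < value < hi,
then recurse left with hi=value and right with lo=value.
Preorder trace (stopping at first violation):
  at node 32 with bounds (-inf, +inf): OK
  at node 7 with bounds (-inf, 32): OK
  at node 11 with bounds (7, 32): OK
  at node 25 with bounds (11, 32): OK
  at node 49 with bounds (32, +inf): OK
  at node 38 with bounds (49, +inf): VIOLATION
Node 38 violates its bound: not (49 < 38 < +inf).
Result: Not a valid BST


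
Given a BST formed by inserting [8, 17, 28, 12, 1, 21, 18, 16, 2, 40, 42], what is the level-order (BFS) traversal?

Tree insertion order: [8, 17, 28, 12, 1, 21, 18, 16, 2, 40, 42]
Tree (level-order array): [8, 1, 17, None, 2, 12, 28, None, None, None, 16, 21, 40, None, None, 18, None, None, 42]
BFS from the root, enqueuing left then right child of each popped node:
  queue [8] -> pop 8, enqueue [1, 17], visited so far: [8]
  queue [1, 17] -> pop 1, enqueue [2], visited so far: [8, 1]
  queue [17, 2] -> pop 17, enqueue [12, 28], visited so far: [8, 1, 17]
  queue [2, 12, 28] -> pop 2, enqueue [none], visited so far: [8, 1, 17, 2]
  queue [12, 28] -> pop 12, enqueue [16], visited so far: [8, 1, 17, 2, 12]
  queue [28, 16] -> pop 28, enqueue [21, 40], visited so far: [8, 1, 17, 2, 12, 28]
  queue [16, 21, 40] -> pop 16, enqueue [none], visited so far: [8, 1, 17, 2, 12, 28, 16]
  queue [21, 40] -> pop 21, enqueue [18], visited so far: [8, 1, 17, 2, 12, 28, 16, 21]
  queue [40, 18] -> pop 40, enqueue [42], visited so far: [8, 1, 17, 2, 12, 28, 16, 21, 40]
  queue [18, 42] -> pop 18, enqueue [none], visited so far: [8, 1, 17, 2, 12, 28, 16, 21, 40, 18]
  queue [42] -> pop 42, enqueue [none], visited so far: [8, 1, 17, 2, 12, 28, 16, 21, 40, 18, 42]
Result: [8, 1, 17, 2, 12, 28, 16, 21, 40, 18, 42]


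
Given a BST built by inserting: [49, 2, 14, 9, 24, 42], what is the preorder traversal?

Tree insertion order: [49, 2, 14, 9, 24, 42]
Tree (level-order array): [49, 2, None, None, 14, 9, 24, None, None, None, 42]
Preorder traversal: [49, 2, 14, 9, 24, 42]


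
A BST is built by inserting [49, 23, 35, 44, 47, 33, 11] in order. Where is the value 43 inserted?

Starting tree (level order): [49, 23, None, 11, 35, None, None, 33, 44, None, None, None, 47]
Insertion path: 49 -> 23 -> 35 -> 44
Result: insert 43 as left child of 44
Final tree (level order): [49, 23, None, 11, 35, None, None, 33, 44, None, None, 43, 47]


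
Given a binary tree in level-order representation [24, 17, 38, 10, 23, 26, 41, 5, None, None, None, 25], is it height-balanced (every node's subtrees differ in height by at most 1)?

Tree (level-order array): [24, 17, 38, 10, 23, 26, 41, 5, None, None, None, 25]
Definition: a tree is height-balanced if, at every node, |h(left) - h(right)| <= 1 (empty subtree has height -1).
Bottom-up per-node check:
  node 5: h_left=-1, h_right=-1, diff=0 [OK], height=0
  node 10: h_left=0, h_right=-1, diff=1 [OK], height=1
  node 23: h_left=-1, h_right=-1, diff=0 [OK], height=0
  node 17: h_left=1, h_right=0, diff=1 [OK], height=2
  node 25: h_left=-1, h_right=-1, diff=0 [OK], height=0
  node 26: h_left=0, h_right=-1, diff=1 [OK], height=1
  node 41: h_left=-1, h_right=-1, diff=0 [OK], height=0
  node 38: h_left=1, h_right=0, diff=1 [OK], height=2
  node 24: h_left=2, h_right=2, diff=0 [OK], height=3
All nodes satisfy the balance condition.
Result: Balanced


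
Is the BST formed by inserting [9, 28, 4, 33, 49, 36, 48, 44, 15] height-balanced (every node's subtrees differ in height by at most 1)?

Tree (level-order array): [9, 4, 28, None, None, 15, 33, None, None, None, 49, 36, None, None, 48, 44]
Definition: a tree is height-balanced if, at every node, |h(left) - h(right)| <= 1 (empty subtree has height -1).
Bottom-up per-node check:
  node 4: h_left=-1, h_right=-1, diff=0 [OK], height=0
  node 15: h_left=-1, h_right=-1, diff=0 [OK], height=0
  node 44: h_left=-1, h_right=-1, diff=0 [OK], height=0
  node 48: h_left=0, h_right=-1, diff=1 [OK], height=1
  node 36: h_left=-1, h_right=1, diff=2 [FAIL (|-1-1|=2 > 1)], height=2
  node 49: h_left=2, h_right=-1, diff=3 [FAIL (|2--1|=3 > 1)], height=3
  node 33: h_left=-1, h_right=3, diff=4 [FAIL (|-1-3|=4 > 1)], height=4
  node 28: h_left=0, h_right=4, diff=4 [FAIL (|0-4|=4 > 1)], height=5
  node 9: h_left=0, h_right=5, diff=5 [FAIL (|0-5|=5 > 1)], height=6
Node 36 violates the condition: |-1 - 1| = 2 > 1.
Result: Not balanced


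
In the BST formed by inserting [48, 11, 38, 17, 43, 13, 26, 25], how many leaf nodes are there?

Tree built from: [48, 11, 38, 17, 43, 13, 26, 25]
Tree (level-order array): [48, 11, None, None, 38, 17, 43, 13, 26, None, None, None, None, 25]
Rule: A leaf has 0 children.
Per-node child counts:
  node 48: 1 child(ren)
  node 11: 1 child(ren)
  node 38: 2 child(ren)
  node 17: 2 child(ren)
  node 13: 0 child(ren)
  node 26: 1 child(ren)
  node 25: 0 child(ren)
  node 43: 0 child(ren)
Matching nodes: [13, 25, 43]
Count of leaf nodes: 3


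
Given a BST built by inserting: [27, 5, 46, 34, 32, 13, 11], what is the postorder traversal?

Tree insertion order: [27, 5, 46, 34, 32, 13, 11]
Tree (level-order array): [27, 5, 46, None, 13, 34, None, 11, None, 32]
Postorder traversal: [11, 13, 5, 32, 34, 46, 27]


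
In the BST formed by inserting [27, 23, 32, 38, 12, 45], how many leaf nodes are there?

Tree built from: [27, 23, 32, 38, 12, 45]
Tree (level-order array): [27, 23, 32, 12, None, None, 38, None, None, None, 45]
Rule: A leaf has 0 children.
Per-node child counts:
  node 27: 2 child(ren)
  node 23: 1 child(ren)
  node 12: 0 child(ren)
  node 32: 1 child(ren)
  node 38: 1 child(ren)
  node 45: 0 child(ren)
Matching nodes: [12, 45]
Count of leaf nodes: 2


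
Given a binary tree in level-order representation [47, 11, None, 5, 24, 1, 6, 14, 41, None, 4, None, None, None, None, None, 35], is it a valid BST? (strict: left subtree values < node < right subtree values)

Level-order array: [47, 11, None, 5, 24, 1, 6, 14, 41, None, 4, None, None, None, None, None, 35]
Validate using subtree bounds (lo, hi): at each node, require lo < value < hi,
then recurse left with hi=value and right with lo=value.
Preorder trace (stopping at first violation):
  at node 47 with bounds (-inf, +inf): OK
  at node 11 with bounds (-inf, 47): OK
  at node 5 with bounds (-inf, 11): OK
  at node 1 with bounds (-inf, 5): OK
  at node 4 with bounds (1, 5): OK
  at node 6 with bounds (5, 11): OK
  at node 24 with bounds (11, 47): OK
  at node 14 with bounds (11, 24): OK
  at node 41 with bounds (24, 47): OK
  at node 35 with bounds (41, 47): VIOLATION
Node 35 violates its bound: not (41 < 35 < 47).
Result: Not a valid BST


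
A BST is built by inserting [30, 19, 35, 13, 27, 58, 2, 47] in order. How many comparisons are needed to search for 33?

Search path for 33: 30 -> 35
Found: False
Comparisons: 2


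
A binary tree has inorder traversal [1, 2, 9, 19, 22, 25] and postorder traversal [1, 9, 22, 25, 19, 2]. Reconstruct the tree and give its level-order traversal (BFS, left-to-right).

Inorder:   [1, 2, 9, 19, 22, 25]
Postorder: [1, 9, 22, 25, 19, 2]
Algorithm: postorder visits root last, so walk postorder right-to-left;
each value is the root of the current inorder slice — split it at that
value, recurse on the right subtree first, then the left.
Recursive splits:
  root=2; inorder splits into left=[1], right=[9, 19, 22, 25]
  root=19; inorder splits into left=[9], right=[22, 25]
  root=25; inorder splits into left=[22], right=[]
  root=22; inorder splits into left=[], right=[]
  root=9; inorder splits into left=[], right=[]
  root=1; inorder splits into left=[], right=[]
Reconstructed level-order: [2, 1, 19, 9, 25, 22]


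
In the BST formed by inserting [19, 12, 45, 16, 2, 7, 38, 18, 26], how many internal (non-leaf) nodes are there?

Tree built from: [19, 12, 45, 16, 2, 7, 38, 18, 26]
Tree (level-order array): [19, 12, 45, 2, 16, 38, None, None, 7, None, 18, 26]
Rule: An internal node has at least one child.
Per-node child counts:
  node 19: 2 child(ren)
  node 12: 2 child(ren)
  node 2: 1 child(ren)
  node 7: 0 child(ren)
  node 16: 1 child(ren)
  node 18: 0 child(ren)
  node 45: 1 child(ren)
  node 38: 1 child(ren)
  node 26: 0 child(ren)
Matching nodes: [19, 12, 2, 16, 45, 38]
Count of internal (non-leaf) nodes: 6


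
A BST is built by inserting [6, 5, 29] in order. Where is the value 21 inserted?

Starting tree (level order): [6, 5, 29]
Insertion path: 6 -> 29
Result: insert 21 as left child of 29
Final tree (level order): [6, 5, 29, None, None, 21]


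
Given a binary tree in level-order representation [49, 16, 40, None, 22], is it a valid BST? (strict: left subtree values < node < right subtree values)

Level-order array: [49, 16, 40, None, 22]
Validate using subtree bounds (lo, hi): at each node, require lo < value < hi,
then recurse left with hi=value and right with lo=value.
Preorder trace (stopping at first violation):
  at node 49 with bounds (-inf, +inf): OK
  at node 16 with bounds (-inf, 49): OK
  at node 22 with bounds (16, 49): OK
  at node 40 with bounds (49, +inf): VIOLATION
Node 40 violates its bound: not (49 < 40 < +inf).
Result: Not a valid BST


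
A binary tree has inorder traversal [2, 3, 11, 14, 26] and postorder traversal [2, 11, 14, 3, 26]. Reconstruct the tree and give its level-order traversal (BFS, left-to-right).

Inorder:   [2, 3, 11, 14, 26]
Postorder: [2, 11, 14, 3, 26]
Algorithm: postorder visits root last, so walk postorder right-to-left;
each value is the root of the current inorder slice — split it at that
value, recurse on the right subtree first, then the left.
Recursive splits:
  root=26; inorder splits into left=[2, 3, 11, 14], right=[]
  root=3; inorder splits into left=[2], right=[11, 14]
  root=14; inorder splits into left=[11], right=[]
  root=11; inorder splits into left=[], right=[]
  root=2; inorder splits into left=[], right=[]
Reconstructed level-order: [26, 3, 2, 14, 11]


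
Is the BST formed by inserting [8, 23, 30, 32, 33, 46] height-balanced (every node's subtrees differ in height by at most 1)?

Tree (level-order array): [8, None, 23, None, 30, None, 32, None, 33, None, 46]
Definition: a tree is height-balanced if, at every node, |h(left) - h(right)| <= 1 (empty subtree has height -1).
Bottom-up per-node check:
  node 46: h_left=-1, h_right=-1, diff=0 [OK], height=0
  node 33: h_left=-1, h_right=0, diff=1 [OK], height=1
  node 32: h_left=-1, h_right=1, diff=2 [FAIL (|-1-1|=2 > 1)], height=2
  node 30: h_left=-1, h_right=2, diff=3 [FAIL (|-1-2|=3 > 1)], height=3
  node 23: h_left=-1, h_right=3, diff=4 [FAIL (|-1-3|=4 > 1)], height=4
  node 8: h_left=-1, h_right=4, diff=5 [FAIL (|-1-4|=5 > 1)], height=5
Node 32 violates the condition: |-1 - 1| = 2 > 1.
Result: Not balanced


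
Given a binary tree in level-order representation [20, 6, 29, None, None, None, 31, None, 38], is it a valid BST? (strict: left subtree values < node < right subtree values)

Level-order array: [20, 6, 29, None, None, None, 31, None, 38]
Validate using subtree bounds (lo, hi): at each node, require lo < value < hi,
then recurse left with hi=value and right with lo=value.
Preorder trace (stopping at first violation):
  at node 20 with bounds (-inf, +inf): OK
  at node 6 with bounds (-inf, 20): OK
  at node 29 with bounds (20, +inf): OK
  at node 31 with bounds (29, +inf): OK
  at node 38 with bounds (31, +inf): OK
No violation found at any node.
Result: Valid BST


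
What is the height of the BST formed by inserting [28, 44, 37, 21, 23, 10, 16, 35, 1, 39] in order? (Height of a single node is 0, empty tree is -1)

Insertion order: [28, 44, 37, 21, 23, 10, 16, 35, 1, 39]
Tree (level-order array): [28, 21, 44, 10, 23, 37, None, 1, 16, None, None, 35, 39]
Compute height bottom-up (empty subtree = -1):
  height(1) = 1 + max(-1, -1) = 0
  height(16) = 1 + max(-1, -1) = 0
  height(10) = 1 + max(0, 0) = 1
  height(23) = 1 + max(-1, -1) = 0
  height(21) = 1 + max(1, 0) = 2
  height(35) = 1 + max(-1, -1) = 0
  height(39) = 1 + max(-1, -1) = 0
  height(37) = 1 + max(0, 0) = 1
  height(44) = 1 + max(1, -1) = 2
  height(28) = 1 + max(2, 2) = 3
Height = 3


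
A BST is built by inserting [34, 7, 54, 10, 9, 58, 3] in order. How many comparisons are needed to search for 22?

Search path for 22: 34 -> 7 -> 10
Found: False
Comparisons: 3


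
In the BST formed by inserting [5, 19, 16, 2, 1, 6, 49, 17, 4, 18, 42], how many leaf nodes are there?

Tree built from: [5, 19, 16, 2, 1, 6, 49, 17, 4, 18, 42]
Tree (level-order array): [5, 2, 19, 1, 4, 16, 49, None, None, None, None, 6, 17, 42, None, None, None, None, 18]
Rule: A leaf has 0 children.
Per-node child counts:
  node 5: 2 child(ren)
  node 2: 2 child(ren)
  node 1: 0 child(ren)
  node 4: 0 child(ren)
  node 19: 2 child(ren)
  node 16: 2 child(ren)
  node 6: 0 child(ren)
  node 17: 1 child(ren)
  node 18: 0 child(ren)
  node 49: 1 child(ren)
  node 42: 0 child(ren)
Matching nodes: [1, 4, 6, 18, 42]
Count of leaf nodes: 5


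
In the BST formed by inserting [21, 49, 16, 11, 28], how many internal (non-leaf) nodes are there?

Tree built from: [21, 49, 16, 11, 28]
Tree (level-order array): [21, 16, 49, 11, None, 28]
Rule: An internal node has at least one child.
Per-node child counts:
  node 21: 2 child(ren)
  node 16: 1 child(ren)
  node 11: 0 child(ren)
  node 49: 1 child(ren)
  node 28: 0 child(ren)
Matching nodes: [21, 16, 49]
Count of internal (non-leaf) nodes: 3


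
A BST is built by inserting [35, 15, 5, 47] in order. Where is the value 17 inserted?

Starting tree (level order): [35, 15, 47, 5]
Insertion path: 35 -> 15
Result: insert 17 as right child of 15
Final tree (level order): [35, 15, 47, 5, 17]


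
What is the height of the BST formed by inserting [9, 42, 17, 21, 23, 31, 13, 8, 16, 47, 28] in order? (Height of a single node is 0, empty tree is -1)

Insertion order: [9, 42, 17, 21, 23, 31, 13, 8, 16, 47, 28]
Tree (level-order array): [9, 8, 42, None, None, 17, 47, 13, 21, None, None, None, 16, None, 23, None, None, None, 31, 28]
Compute height bottom-up (empty subtree = -1):
  height(8) = 1 + max(-1, -1) = 0
  height(16) = 1 + max(-1, -1) = 0
  height(13) = 1 + max(-1, 0) = 1
  height(28) = 1 + max(-1, -1) = 0
  height(31) = 1 + max(0, -1) = 1
  height(23) = 1 + max(-1, 1) = 2
  height(21) = 1 + max(-1, 2) = 3
  height(17) = 1 + max(1, 3) = 4
  height(47) = 1 + max(-1, -1) = 0
  height(42) = 1 + max(4, 0) = 5
  height(9) = 1 + max(0, 5) = 6
Height = 6
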